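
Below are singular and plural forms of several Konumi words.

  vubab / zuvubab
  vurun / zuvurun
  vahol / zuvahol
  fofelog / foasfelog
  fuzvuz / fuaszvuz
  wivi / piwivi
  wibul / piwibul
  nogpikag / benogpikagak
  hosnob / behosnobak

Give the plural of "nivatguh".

"nivatguh" begins with n-. The one such stem in the data (nogpikag → benogpikagak) adds be- … -ak around the stem, so the same rule applies.
So nivatguh → benivatguhak.

benivatguhak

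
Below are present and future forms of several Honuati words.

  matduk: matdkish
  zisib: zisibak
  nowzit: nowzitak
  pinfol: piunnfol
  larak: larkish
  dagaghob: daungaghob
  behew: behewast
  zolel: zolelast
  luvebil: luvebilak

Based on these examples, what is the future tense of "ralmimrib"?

ralmimribak

"ralmimrib" has last vowel 'i'. The stems whose last vowel is 'i' (nowzit → nowzitak, zisib → zisibak, luvebil → luvebilak) add -ak.
The other patterns: stems whose last vowel is 'e' add -ast; stems whose last vowel is 'o' insert -un- after the first vowel; stems whose last vowel is 'a' or 'u' delete the last vowel and add -ish.
So ralmimrib → ralmimribak.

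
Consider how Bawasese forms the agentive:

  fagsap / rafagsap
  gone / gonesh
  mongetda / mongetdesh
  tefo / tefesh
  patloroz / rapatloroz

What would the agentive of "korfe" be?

mongetda and fagsap both have last vowel 'a' yet inflect differently (mongetdesh, rafagsap), so the last vowel is not what conditions the rule; whether the stem ends in a vowel or a consonant is.
"korfe" ends in a vowel. The stems ending in a vowel (gone → gonesh, tefo → tefesh, mongetda → mongetdesh) drop the final letter and add -esh.
The other pattern: stems ending in a consonant add the prefix ra-.
So korfe → korfesh.

korfesh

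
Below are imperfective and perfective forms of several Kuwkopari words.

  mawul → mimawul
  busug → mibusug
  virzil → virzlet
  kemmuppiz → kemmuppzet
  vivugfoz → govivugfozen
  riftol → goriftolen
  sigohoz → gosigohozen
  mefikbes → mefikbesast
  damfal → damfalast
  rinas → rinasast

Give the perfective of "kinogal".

mawul and virzil both end in -l yet inflect differently (mimawul, virzlet), so the final letter is not what conditions the rule; the last vowel is.
"kinogal" has last vowel 'a'. The stems whose last vowel is 'a' (damfal → damfalast, rinas → rinasast) add -ast.
So kinogal → kinogalast.

kinogalast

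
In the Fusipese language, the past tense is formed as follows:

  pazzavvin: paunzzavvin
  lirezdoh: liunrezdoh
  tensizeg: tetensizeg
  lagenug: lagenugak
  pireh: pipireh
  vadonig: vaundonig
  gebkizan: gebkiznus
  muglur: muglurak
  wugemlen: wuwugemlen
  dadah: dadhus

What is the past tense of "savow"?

lirezdoh and pireh both end in -h yet inflect differently (liunrezdoh, pipireh), so the final letter is not what conditions the rule; the last vowel is.
"savow" has last vowel 'o'. The one such stem in the data (lirezdoh → liunrezdoh) inserts -un- after the first vowel (as do vadonig, pazzavvin), so the same rule applies.
The other patterns: stems whose last vowel is 'e' repeat the first consonant+vowel as a prefix; stems whose last vowel is 'u' add -ak; stems whose last vowel is 'a' delete the last vowel and add -us.
So savow → saunvow.

saunvow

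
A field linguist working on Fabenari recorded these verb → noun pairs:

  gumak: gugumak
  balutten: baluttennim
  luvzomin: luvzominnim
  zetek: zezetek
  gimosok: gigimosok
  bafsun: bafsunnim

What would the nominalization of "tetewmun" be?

tetewmunnim

balutten and zetek both have last vowel 'e' yet inflect differently (baluttennim, zezetek), so the last vowel is not what conditions the rule; the final letter is.
"tetewmun" ends in -n. The stems ending in -n (bafsun → bafsunnim, luvzomin → luvzominnim, balutten → baluttennim) double the final consonant and add -im.
The other pattern: stems ending in -k repeat the first consonant+vowel as a prefix.
So tetewmun → tetewmunnim.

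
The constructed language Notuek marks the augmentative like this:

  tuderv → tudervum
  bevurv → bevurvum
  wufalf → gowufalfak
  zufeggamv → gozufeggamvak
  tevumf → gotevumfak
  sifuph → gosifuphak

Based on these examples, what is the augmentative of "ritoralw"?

goritoralwak

"ritoralw" has second-to-last letter 'l'. The one such stem in the data (wufalf → gowufalfak) adds go- … -ak around the stem, so the same rule applies.
The other pattern: stems whose second-to-last letter is 'r' add -um.
So ritoralw → goritoralwak.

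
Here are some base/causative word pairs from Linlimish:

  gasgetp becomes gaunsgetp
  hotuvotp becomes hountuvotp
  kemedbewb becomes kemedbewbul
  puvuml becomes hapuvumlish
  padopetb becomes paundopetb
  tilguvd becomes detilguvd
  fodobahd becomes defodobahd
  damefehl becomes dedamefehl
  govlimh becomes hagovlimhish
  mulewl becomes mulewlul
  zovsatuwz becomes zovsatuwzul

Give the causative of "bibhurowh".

bibhurowhul

kemedbewb and padopetb both end in -b yet inflect differently (kemedbewbul, paundopetb), so the final letter is not what conditions the rule; the second-to-last letter is.
"bibhurowh" has second-to-last letter 'w'. The stems whose second-to-last letter is 'w' (mulewl → mulewlul, kemedbewb → kemedbewbul, zovsatuwz → zovsatuwzul) add -ul.
The other patterns: stems whose second-to-last letter is 't' insert -un- after the first vowel; stems whose second-to-last letter is 'm' add ha- … -ish around the stem; stems whose second-to-last letter is 'h' or 'v' add the prefix de-.
So bibhurowh → bibhurowhul.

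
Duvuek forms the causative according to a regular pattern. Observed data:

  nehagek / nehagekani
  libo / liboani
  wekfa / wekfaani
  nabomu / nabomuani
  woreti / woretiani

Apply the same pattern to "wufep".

wufepani

Every pair shown (nehagek → nehagekani, libo → liboani, wekfa → wekfaani, …) follows the same rule: add -ani.
So wufep → wufepani.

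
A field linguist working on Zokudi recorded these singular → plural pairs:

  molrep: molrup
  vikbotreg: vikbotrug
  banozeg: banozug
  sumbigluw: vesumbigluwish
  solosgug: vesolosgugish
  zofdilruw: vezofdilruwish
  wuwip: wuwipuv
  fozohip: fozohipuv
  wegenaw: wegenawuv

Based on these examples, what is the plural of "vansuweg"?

"vansuweg" has last vowel 'e'. The stems whose last vowel is 'e' (molrep → molrup, vikbotreg → vikbotrug, banozeg → banozug) change the last vowel to 'u'.
So vansuweg → vansuwug.

vansuwug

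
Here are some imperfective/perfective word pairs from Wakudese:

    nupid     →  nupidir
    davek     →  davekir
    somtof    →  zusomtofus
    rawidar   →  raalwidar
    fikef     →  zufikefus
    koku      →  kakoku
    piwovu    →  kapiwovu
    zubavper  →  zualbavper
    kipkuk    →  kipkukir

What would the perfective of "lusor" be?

lualsor

"lusor" ends in -r. The stems ending in -r (zubavper → zualbavper, rawidar → raalwidar) insert -al- after the first vowel.
So lusor → lualsor.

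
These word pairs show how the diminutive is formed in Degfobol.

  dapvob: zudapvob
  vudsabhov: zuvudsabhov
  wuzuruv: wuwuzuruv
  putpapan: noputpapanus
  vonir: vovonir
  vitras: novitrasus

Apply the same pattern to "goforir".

gogoforir

vudsabhov and wuzuruv both end in -v yet inflect differently (zuvudsabhov, wuwuzuruv), so the final letter is not what conditions the rule; the last vowel is.
"goforir" has last vowel 'i'. The one such stem in the data (vonir → vovonir) repeats the first consonant+vowel as a prefix (as does wuzuruv), so the same rule applies.
The other patterns: stems whose last vowel is 'a' add no- … -us around the stem; stems whose last vowel is 'o' add the prefix zu-.
So goforir → gogoforir.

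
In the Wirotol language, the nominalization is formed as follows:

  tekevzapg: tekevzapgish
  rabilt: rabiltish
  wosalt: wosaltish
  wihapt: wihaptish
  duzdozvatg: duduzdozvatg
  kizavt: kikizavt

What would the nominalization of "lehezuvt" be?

tekevzapg and duzdozvatg both end in -g yet inflect differently (tekevzapgish, duduzdozvatg), so the final letter is not what conditions the rule; the second-to-last letter is.
"lehezuvt" has second-to-last letter 'v'. The one such stem in the data (kizavt → kikizavt) repeats the first consonant+vowel as a prefix (as does duzdozvatg), so the same rule applies.
The other pattern: stems whose second-to-last letter is 'l' or 'p' add -ish.
So lehezuvt → lelehezuvt.

lelehezuvt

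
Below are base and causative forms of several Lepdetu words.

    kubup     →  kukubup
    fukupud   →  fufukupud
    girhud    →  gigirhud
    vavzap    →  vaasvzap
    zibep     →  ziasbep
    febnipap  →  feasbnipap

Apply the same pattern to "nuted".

"nuted" has last vowel 'e'. The one such stem in the data (zibep → ziasbep) inserts -as- after the first vowel (as do vavzap, febnipap), so the same rule applies.
So nuted → nuasted.

nuasted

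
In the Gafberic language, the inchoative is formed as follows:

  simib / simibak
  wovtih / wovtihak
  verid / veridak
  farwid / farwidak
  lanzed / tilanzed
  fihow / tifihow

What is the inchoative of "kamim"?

verid and lanzed both end in -d yet inflect differently (veridak, tilanzed), so the final letter is not what conditions the rule; the last vowel is.
"kamim" has last vowel 'i'. The stems whose last vowel is 'i' (simib → simibak, wovtih → wovtihak, verid → veridak) add -ak.
The other pattern: stems whose last vowel is 'e' or 'o' add the prefix ti-.
So kamim → kamimak.

kamimak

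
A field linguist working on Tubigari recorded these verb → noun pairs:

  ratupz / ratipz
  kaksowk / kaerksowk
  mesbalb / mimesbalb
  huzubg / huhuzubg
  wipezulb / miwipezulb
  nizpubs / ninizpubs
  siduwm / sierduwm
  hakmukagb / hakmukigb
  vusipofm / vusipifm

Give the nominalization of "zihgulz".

siduwm and vusipofm both end in -m yet inflect differently (sierduwm, vusipifm), so the final letter is not what conditions the rule; the second-to-last letter is.
"zihgulz" has second-to-last letter 'l'. The stems whose second-to-last letter is 'l' (mesbalb → mimesbalb, wipezulb → miwipezulb) add the prefix mi-.
The other patterns: stems whose second-to-last letter is 'w' insert -er- after the first vowel; stems whose second-to-last letter is 'b' repeat the first consonant+vowel as a prefix; stems whose second-to-last letter is 'f', 'g' or 'p' change the last vowel to 'i'.
So zihgulz → mizihgulz.

mizihgulz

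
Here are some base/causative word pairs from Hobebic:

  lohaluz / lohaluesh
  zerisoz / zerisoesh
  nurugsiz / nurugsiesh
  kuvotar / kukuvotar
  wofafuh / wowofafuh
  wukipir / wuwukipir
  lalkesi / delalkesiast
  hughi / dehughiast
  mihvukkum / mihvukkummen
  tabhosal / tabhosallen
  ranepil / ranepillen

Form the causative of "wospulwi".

dewospulwiast

lohaluz and wofafuh both have last vowel 'u' yet inflect differently (lohaluesh, wowofafuh), so the last vowel is not what conditions the rule; the final letter is.
"wospulwi" ends in -i. The stems ending in -i (lalkesi → delalkesiast, hughi → dehughiast) add de- … -ast around the stem.
So wospulwi → dewospulwiast.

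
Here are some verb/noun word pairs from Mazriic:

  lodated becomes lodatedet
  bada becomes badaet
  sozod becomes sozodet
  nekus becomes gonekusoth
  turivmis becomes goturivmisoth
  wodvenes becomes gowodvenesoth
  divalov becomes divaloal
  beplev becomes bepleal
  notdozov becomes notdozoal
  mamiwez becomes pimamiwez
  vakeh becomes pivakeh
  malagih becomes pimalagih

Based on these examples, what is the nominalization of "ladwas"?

lodated and wodvenes both have last vowel 'e' yet inflect differently (lodatedet, gowodvenesoth), so the last vowel is not what conditions the rule; the final letter is.
"ladwas" ends in -s. The stems ending in -s (nekus → gonekusoth, turivmis → goturivmisoth, wodvenes → gowodvenesoth) add go- … -oth around the stem.
So ladwas → goladwasoth.

goladwasoth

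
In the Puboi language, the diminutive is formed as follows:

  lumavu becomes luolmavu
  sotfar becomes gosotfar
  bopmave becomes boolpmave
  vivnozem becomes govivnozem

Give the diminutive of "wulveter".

bopmave and vivnozem both have last vowel 'e' yet inflect differently (boolpmave, govivnozem), so the last vowel is not what conditions the rule; whether the stem ends in a vowel or a consonant is.
"wulveter" ends in a consonant. The stems ending in a consonant (sotfar → gosotfar, vivnozem → govivnozem) add the prefix go-.
The other pattern: stems ending in a vowel insert -ol- after the first vowel.
So wulveter → gowulveter.

gowulveter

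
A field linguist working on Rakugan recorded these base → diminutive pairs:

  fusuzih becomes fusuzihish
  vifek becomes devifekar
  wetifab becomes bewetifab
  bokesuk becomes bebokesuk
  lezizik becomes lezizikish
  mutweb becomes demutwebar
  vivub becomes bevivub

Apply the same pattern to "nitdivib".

nitdivibish

vifek and lezizik both end in -k yet inflect differently (devifekar, lezizikish), so the final letter is not what conditions the rule; the last vowel is.
"nitdivib" has last vowel 'i'. The stems whose last vowel is 'i' (lezizik → lezizikish, fusuzih → fusuzihish) add -ish.
The other patterns: stems whose last vowel is 'e' add de- … -ar around the stem; stems whose last vowel is 'a' or 'u' add the prefix be-.
So nitdivib → nitdivibish.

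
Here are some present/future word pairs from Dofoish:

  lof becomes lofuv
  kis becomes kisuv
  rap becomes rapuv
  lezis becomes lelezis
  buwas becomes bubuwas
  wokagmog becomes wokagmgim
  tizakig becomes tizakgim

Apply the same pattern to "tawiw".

kis and lezis both end in -s yet inflect differently (kisuv, lelezis), so the final letter is not what conditions the rule; the number of vowels is.
"tawiw" has 2 vowels. The stems with 2 vowels (lezis → lelezis, buwas → bubuwas) repeat the first consonant+vowel as a prefix.
So tawiw → tatawiw.

tatawiw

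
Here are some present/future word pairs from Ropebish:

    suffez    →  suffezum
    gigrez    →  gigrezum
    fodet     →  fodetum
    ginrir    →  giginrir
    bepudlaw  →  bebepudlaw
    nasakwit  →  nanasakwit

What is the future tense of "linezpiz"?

fodet and nasakwit both end in -t yet inflect differently (fodetum, nanasakwit), so the final letter is not what conditions the rule; the last vowel is.
"linezpiz" has last vowel 'i'. The stems whose last vowel is 'i' (ginrir → giginrir, nasakwit → nanasakwit) repeat the first consonant+vowel as a prefix.
The other pattern: stems whose last vowel is 'e' add -um.
So linezpiz → lilinezpiz.

lilinezpiz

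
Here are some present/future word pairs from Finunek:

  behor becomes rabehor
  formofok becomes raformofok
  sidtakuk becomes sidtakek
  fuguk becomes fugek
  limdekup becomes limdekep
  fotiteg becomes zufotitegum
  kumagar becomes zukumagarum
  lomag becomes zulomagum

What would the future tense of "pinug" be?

pineg

"pinug" has last vowel 'u'. The stems whose last vowel is 'u' (sidtakuk → sidtakek, fuguk → fugek, limdekup → limdekep) change the last vowel to 'e'.
The other patterns: stems whose last vowel is 'o' add the prefix ra-; stems whose last vowel is 'a' or 'e' add zu- … -um around the stem.
So pinug → pineg.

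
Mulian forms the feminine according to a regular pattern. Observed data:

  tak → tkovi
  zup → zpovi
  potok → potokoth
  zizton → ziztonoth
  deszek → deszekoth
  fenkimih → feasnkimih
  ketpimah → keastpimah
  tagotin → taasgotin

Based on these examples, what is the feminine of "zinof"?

tak and potok both end in -k yet inflect differently (tkovi, potokoth), so the final letter is not what conditions the rule; the number of vowels is.
"zinof" has 2 vowels. The stems with 2 vowels (potok → potokoth, zizton → ziztonoth, deszek → deszekoth) add -oth.
So zinof → zinofoth.

zinofoth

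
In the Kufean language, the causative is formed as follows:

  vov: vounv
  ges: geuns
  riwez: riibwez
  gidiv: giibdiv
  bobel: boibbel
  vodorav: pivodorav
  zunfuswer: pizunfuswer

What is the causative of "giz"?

giunz

"giz" has 1 vowel. The stems with 1 vowel (vov → vounv, ges → geuns) insert -un- after the first vowel.
So giz → giunz.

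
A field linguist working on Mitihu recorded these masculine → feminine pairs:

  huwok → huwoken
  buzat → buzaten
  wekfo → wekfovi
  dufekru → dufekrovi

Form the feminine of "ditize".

huwok and wekfo both have last vowel 'o' yet inflect differently (huwoken, wekfovi), so the last vowel is not what conditions the rule; whether the stem ends in a vowel or a consonant is.
"ditize" ends in a vowel. The stems ending in a vowel (wekfo → wekfovi, dufekru → dufekrovi) drop the final letter and add -ovi.
So ditize → ditizovi.

ditizovi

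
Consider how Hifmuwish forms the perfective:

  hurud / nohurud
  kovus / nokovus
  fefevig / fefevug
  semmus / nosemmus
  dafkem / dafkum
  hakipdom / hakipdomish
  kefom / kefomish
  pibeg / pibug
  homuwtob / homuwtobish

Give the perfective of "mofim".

mofum

"mofim" has last vowel 'i'. The one such stem in the data (fefevig → fefevug) changes the last vowel to 'u' (as do dafkem, pibeg), so the same rule applies.
The other patterns: stems whose last vowel is 'u' add the prefix no-; stems whose last vowel is 'o' add -ish.
So mofim → mofum.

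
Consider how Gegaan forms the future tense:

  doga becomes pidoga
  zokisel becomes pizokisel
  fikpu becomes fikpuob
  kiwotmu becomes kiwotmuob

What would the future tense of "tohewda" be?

fikpu and doga both have 2 vowels yet inflect differently (fikpuob, pidoga), so the number of vowels is not what conditions the rule; the final letter is.
"tohewda" ends in -a. The one such stem in the data (doga → pidoga) adds the prefix pi-, so the same rule applies.
The other pattern: stems ending in -u add -ob.
So tohewda → pitohewda.

pitohewda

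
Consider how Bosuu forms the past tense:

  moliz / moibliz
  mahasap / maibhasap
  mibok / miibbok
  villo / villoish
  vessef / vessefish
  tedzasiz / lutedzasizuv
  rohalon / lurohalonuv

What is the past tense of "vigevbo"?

moliz and tedzasiz both end in -z yet inflect differently (moibliz, lutedzasizuv), so the final letter is not what conditions the rule; the first letter is.
"vigevbo" begins with v-. The stems beginning with v- (villo → villoish, vessef → vessefish) add -ish.
So vigevbo → vigevboish.

vigevboish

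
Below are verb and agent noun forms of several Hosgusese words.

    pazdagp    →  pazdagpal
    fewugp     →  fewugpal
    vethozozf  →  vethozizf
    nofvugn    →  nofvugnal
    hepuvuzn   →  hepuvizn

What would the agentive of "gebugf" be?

"gebugf" has second-to-last letter 'g'. The stems whose second-to-last letter is 'g' (fewugp → fewugpal, pazdagp → pazdagpal, nofvugn → nofvugnal) add -al.
The other pattern: stems whose second-to-last letter is 'z' change the last vowel to 'i'.
So gebugf → gebugfal.

gebugfal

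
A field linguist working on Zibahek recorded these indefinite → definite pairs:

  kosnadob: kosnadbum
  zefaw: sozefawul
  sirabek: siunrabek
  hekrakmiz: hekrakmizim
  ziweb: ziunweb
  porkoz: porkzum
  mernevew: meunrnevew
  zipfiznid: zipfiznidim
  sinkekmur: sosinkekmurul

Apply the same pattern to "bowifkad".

sobowifkadul

hekrakmiz and porkoz both end in -z yet inflect differently (hekrakmizim, porkzum), so the final letter is not what conditions the rule; the last vowel is.
"bowifkad" has last vowel 'a'. The one such stem in the data (zefaw → sozefawul) adds so- … -ul around the stem, so the same rule applies.
So bowifkad → sobowifkadul.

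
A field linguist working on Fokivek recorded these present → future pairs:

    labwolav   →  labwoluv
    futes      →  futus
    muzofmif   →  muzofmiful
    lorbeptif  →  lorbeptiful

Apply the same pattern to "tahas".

labwolav and lorbeptif both begin with l- yet inflect differently (labwoluv, lorbeptiful), so the first letter is not what conditions the rule; the final letter is.
"tahas" ends in -s. The one such stem in the data (futes → futus) changes the last vowel to 'u' (as does labwolav), so the same rule applies.
The other pattern: stems ending in -f add -ul.
So tahas → tahus.

tahus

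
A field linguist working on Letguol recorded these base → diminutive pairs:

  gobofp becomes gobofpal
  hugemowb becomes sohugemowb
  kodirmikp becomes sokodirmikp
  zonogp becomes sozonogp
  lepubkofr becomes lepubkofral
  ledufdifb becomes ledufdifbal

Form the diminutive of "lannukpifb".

lannukpifbal

ledufdifb and hugemowb both end in -b yet inflect differently (ledufdifbal, sohugemowb), so the final letter is not what conditions the rule; the second-to-last letter is.
"lannukpifb" has second-to-last letter 'f'. The stems whose second-to-last letter is 'f' (gobofp → gobofpal, ledufdifb → ledufdifbal, lepubkofr → lepubkofral) add -al.
So lannukpifb → lannukpifbal.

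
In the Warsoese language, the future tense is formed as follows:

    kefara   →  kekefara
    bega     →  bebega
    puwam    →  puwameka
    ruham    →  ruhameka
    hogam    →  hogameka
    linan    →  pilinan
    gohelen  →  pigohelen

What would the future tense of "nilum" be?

kefara and puwam both have last vowel 'a' yet inflect differently (kekefara, puwameka), so the last vowel is not what conditions the rule; the final letter is.
"nilum" ends in -m. The stems ending in -m (puwam → puwameka, ruham → ruhameka, hogam → hogameka) add -eka.
So nilum → nilumeka.

nilumeka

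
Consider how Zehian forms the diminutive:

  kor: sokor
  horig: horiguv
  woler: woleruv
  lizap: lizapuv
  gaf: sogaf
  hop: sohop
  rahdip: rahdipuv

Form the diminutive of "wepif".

wepifuv

woler and kor both end in -r yet inflect differently (woleruv, sokor), so the final letter is not what conditions the rule; the number of vowels is.
"wepif" has 2 vowels. The stems with 2 vowels (rahdip → rahdipuv, lizap → lizapuv, horig → horiguv) add -uv.
The other pattern: stems with 1 vowel add the prefix so-.
So wepif → wepifuv.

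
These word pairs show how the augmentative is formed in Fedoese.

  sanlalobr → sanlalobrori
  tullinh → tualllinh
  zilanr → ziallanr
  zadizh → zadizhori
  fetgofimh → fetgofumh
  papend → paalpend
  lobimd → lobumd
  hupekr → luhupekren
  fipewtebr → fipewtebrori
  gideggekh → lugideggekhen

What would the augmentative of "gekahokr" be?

"gekahokr" has second-to-last letter 'k'. The stems whose second-to-last letter is 'k' (gideggekh → lugideggekhen, hupekr → luhupekren) add lu- … -en around the stem.
So gekahokr → lugekahokren.

lugekahokren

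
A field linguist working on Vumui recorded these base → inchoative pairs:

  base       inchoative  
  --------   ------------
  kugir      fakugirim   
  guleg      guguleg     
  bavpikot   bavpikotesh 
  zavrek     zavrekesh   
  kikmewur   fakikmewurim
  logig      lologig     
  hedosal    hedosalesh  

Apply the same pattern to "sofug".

kugir and logig both have last vowel 'i' yet inflect differently (fakugirim, lologig), so the last vowel is not what conditions the rule; the final letter is.
"sofug" ends in -g. The stems ending in -g (logig → lologig, guleg → guguleg) repeat the first consonant+vowel as a prefix.
So sofug → sosofug.

sosofug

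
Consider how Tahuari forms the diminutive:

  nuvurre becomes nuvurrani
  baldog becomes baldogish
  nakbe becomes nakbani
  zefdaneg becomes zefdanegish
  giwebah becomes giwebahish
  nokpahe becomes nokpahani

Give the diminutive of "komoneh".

nuvurre and zefdaneg both have last vowel 'e' yet inflect differently (nuvurrani, zefdanegish), so the last vowel is not what conditions the rule; the final letter is.
"komoneh" ends in -h. The one such stem in the data (giwebah → giwebahish) adds -ish, so the same rule applies.
The other pattern: stems ending in -e drop the final letter and add -ani.
So komoneh → komonehish.

komonehish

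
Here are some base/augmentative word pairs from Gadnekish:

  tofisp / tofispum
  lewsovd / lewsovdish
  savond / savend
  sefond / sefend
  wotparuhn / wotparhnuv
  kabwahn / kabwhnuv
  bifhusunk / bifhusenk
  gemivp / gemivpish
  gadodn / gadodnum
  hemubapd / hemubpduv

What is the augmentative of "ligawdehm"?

ligawdhmuv

lewsovd and savond both end in -d yet inflect differently (lewsovdish, savend), so the final letter is not what conditions the rule; the second-to-last letter is.
"ligawdehm" has second-to-last letter 'h'. The stems whose second-to-last letter is 'h' (kabwahn → kabwhnuv, wotparuhn → wotparhnuv) delete the last vowel and add -uv.
The other patterns: stems whose second-to-last letter is 'v' add -ish; stems whose second-to-last letter is 'n' change the last vowel to 'e'; stems whose second-to-last letter is 'd' or 's' add -um.
So ligawdehm → ligawdhmuv.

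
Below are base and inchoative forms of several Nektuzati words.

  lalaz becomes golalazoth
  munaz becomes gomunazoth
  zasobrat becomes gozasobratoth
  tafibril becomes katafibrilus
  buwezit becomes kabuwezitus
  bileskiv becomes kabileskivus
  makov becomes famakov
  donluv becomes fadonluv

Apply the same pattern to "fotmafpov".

"fotmafpov" has last vowel 'o'. The one such stem in the data (makov → famakov) adds the prefix fa-, so the same rule applies.
The other patterns: stems whose last vowel is 'a' add go- … -oth around the stem; stems whose last vowel is 'i' add ka- … -us around the stem.
So fotmafpov → fafotmafpov.

fafotmafpov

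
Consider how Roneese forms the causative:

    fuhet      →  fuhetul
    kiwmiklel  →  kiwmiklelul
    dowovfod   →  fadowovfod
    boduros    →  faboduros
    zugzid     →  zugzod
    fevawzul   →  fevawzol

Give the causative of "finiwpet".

dowovfod and zugzid both end in -d yet inflect differently (fadowovfod, zugzod), so the final letter is not what conditions the rule; the last vowel is.
"finiwpet" has last vowel 'e'. The stems whose last vowel is 'e' (fuhet → fuhetul, kiwmiklel → kiwmiklelul) add -ul.
So finiwpet → finiwpetul.

finiwpetul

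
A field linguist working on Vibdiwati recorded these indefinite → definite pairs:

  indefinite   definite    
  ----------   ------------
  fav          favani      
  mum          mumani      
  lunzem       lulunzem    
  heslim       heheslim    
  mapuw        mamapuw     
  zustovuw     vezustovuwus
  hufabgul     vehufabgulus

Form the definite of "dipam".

didipam

mum and lunzem both end in -m yet inflect differently (mumani, lulunzem), so the final letter is not what conditions the rule; the number of vowels is.
"dipam" has 2 vowels. The stems with 2 vowels (lunzem → lulunzem, heslim → heheslim, mapuw → mamapuw) repeat the first consonant+vowel as a prefix.
So dipam → didipam.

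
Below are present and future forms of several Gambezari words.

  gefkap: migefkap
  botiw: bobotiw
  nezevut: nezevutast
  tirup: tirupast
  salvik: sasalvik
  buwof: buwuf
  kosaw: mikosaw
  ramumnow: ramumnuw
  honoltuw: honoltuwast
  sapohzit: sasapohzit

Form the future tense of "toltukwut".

toltukwutast

sapohzit and nezevut both end in -t yet inflect differently (sasapohzit, nezevutast), so the final letter is not what conditions the rule; the last vowel is.
"toltukwut" has last vowel 'u'. The stems whose last vowel is 'u' (nezevut → nezevutast, tirup → tirupast, honoltuw → honoltuwast) add -ast.
So toltukwut → toltukwutast.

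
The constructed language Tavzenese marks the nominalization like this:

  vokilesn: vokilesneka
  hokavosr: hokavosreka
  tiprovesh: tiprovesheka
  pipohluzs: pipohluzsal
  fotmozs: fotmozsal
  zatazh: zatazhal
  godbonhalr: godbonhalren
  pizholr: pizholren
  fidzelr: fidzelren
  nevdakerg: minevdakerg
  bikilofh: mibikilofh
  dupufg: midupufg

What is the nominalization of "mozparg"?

"mozparg" has second-to-last letter 'r'. The one such stem in the data (nevdakerg → minevdakerg) adds the prefix mi-, so the same rule applies.
So mozparg → mimozparg.

mimozparg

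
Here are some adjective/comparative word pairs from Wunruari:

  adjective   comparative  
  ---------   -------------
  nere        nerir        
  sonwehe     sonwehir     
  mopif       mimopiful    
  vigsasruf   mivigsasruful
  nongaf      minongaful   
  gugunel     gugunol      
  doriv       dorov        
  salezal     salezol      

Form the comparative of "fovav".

fovov

nere and gugunel both have last vowel 'e' yet inflect differently (nerir, gugunol), so the last vowel is not what conditions the rule; the final letter is.
"fovav" ends in -v. The one such stem in the data (doriv → dorov) changes the last vowel to 'o' (as do gugunel, salezal), so the same rule applies.
The other patterns: stems ending in -e drop the final letter and add -ir; stems ending in -f add mi- … -ul around the stem.
So fovav → fovov.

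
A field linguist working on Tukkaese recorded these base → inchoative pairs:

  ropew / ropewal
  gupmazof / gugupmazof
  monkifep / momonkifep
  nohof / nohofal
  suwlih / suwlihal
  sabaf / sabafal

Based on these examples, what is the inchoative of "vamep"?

nohof and gupmazof both end in -f yet inflect differently (nohofal, gugupmazof), so the final letter is not what conditions the rule; the number of vowels is.
"vamep" has 2 vowels. The stems with 2 vowels (ropew → ropewal, nohof → nohofal, suwlih → suwlihal) add -al.
So vamep → vamepal.

vamepal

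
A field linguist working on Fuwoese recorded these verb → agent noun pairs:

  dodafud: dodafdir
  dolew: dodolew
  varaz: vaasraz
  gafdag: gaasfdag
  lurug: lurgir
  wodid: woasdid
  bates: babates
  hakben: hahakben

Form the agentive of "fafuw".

dodafud and wodid both end in -d yet inflect differently (dodafdir, woasdid), so the final letter is not what conditions the rule; the last vowel is.
"fafuw" has last vowel 'u'. The stems whose last vowel is 'u' (lurug → lurgir, dodafud → dodafdir) delete the last vowel and add -ir.
So fafuw → fafwir.

fafwir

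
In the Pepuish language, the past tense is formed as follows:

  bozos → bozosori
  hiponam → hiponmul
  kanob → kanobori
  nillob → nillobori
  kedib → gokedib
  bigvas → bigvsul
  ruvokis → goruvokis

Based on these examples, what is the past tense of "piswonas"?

bigvas and bozos both end in -s yet inflect differently (bigvsul, bozosori), so the final letter is not what conditions the rule; the last vowel is.
"piswonas" has last vowel 'a'. The stems whose last vowel is 'a' (hiponam → hiponmul, bigvas → bigvsul) delete the last vowel and add -ul.
So piswonas → piswonsul.

piswonsul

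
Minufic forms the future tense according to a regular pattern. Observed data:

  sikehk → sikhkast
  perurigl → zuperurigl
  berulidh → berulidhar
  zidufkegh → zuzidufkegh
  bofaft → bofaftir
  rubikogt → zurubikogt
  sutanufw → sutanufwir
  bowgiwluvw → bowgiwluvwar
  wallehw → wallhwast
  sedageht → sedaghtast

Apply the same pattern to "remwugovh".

remwugovhar

bofaft and sedageht both end in -t yet inflect differently (bofaftir, sedaghtast), so the final letter is not what conditions the rule; the second-to-last letter is.
"remwugovh" has second-to-last letter 'v'. The one such stem in the data (bowgiwluvw → bowgiwluvwar) adds -ar, so the same rule applies.
The other patterns: stems whose second-to-last letter is 'f' add -ir; stems whose second-to-last letter is 'h' delete the last vowel and add -ast; stems whose second-to-last letter is 'g' add the prefix zu-.
So remwugovh → remwugovhar.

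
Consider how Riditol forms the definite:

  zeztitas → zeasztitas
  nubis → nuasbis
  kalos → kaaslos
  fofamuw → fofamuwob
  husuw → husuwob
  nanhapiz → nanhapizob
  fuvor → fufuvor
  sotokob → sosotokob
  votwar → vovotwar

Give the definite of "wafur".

nubis and nanhapiz both have last vowel 'i' yet inflect differently (nuasbis, nanhapizob), so the last vowel is not what conditions the rule; the final letter is.
"wafur" ends in -r. The stems ending in -r (fuvor → fufuvor, votwar → vovotwar) repeat the first consonant+vowel as a prefix.
So wafur → wawafur.

wawafur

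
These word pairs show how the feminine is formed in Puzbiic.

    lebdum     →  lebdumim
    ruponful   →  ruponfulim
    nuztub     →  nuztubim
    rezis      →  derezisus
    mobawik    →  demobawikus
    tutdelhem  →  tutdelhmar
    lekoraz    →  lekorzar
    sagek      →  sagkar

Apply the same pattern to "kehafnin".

dekehafninus

lebdum and tutdelhem both end in -m yet inflect differently (lebdumim, tutdelhmar), so the final letter is not what conditions the rule; the last vowel is.
"kehafnin" has last vowel 'i'. The stems whose last vowel is 'i' (rezis → derezisus, mobawik → demobawikus) add de- … -us around the stem.
The other patterns: stems whose last vowel is 'u' add -im; stems whose last vowel is 'a' or 'e' delete the last vowel and add -ar.
So kehafnin → dekehafninus.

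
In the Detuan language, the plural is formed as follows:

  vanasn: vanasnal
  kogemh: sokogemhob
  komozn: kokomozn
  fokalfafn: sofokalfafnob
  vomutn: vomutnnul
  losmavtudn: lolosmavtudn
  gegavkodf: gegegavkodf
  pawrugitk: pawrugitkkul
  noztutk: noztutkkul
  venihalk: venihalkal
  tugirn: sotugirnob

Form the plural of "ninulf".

vanasn and vomutn both end in -n yet inflect differently (vanasnal, vomutnnul), so the final letter is not what conditions the rule; the second-to-last letter is.
"ninulf" has second-to-last letter 'l'. The one such stem in the data (venihalk → venihalkal) adds -al, so the same rule applies.
So ninulf → ninulfal.

ninulfal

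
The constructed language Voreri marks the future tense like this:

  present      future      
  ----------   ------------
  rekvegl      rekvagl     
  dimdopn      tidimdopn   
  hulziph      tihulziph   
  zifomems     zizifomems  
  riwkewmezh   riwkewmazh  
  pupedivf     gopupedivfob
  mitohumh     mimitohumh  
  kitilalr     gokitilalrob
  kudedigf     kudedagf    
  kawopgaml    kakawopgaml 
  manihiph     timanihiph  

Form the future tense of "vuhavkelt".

govuhavkeltob

manihiph and mitohumh both end in -h yet inflect differently (timanihiph, mimitohumh), so the final letter is not what conditions the rule; the second-to-last letter is.
"vuhavkelt" has second-to-last letter 'l'. The one such stem in the data (kitilalr → gokitilalrob) adds go- … -ob around the stem, so the same rule applies.
The other patterns: stems whose second-to-last letter is 'p' add the prefix ti-; stems whose second-to-last letter is 'm' repeat the first consonant+vowel as a prefix; stems whose second-to-last letter is 'g' or 'z' change the last vowel to 'a'.
So vuhavkelt → govuhavkeltob.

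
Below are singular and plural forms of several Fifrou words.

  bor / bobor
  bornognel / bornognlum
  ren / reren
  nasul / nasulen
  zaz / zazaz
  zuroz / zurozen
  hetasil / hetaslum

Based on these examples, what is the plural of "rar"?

rarar

zaz and zuroz both end in -z yet inflect differently (zazaz, zurozen), so the final letter is not what conditions the rule; the number of vowels is.
"rar" has 1 vowel. The stems with 1 vowel (bor → bobor, zaz → zazaz, ren → reren) repeat the first consonant+vowel as a prefix.
The other patterns: stems with 2 vowels add -en; stems with 3 vowels delete the last vowel and add -um.
So rar → rarar.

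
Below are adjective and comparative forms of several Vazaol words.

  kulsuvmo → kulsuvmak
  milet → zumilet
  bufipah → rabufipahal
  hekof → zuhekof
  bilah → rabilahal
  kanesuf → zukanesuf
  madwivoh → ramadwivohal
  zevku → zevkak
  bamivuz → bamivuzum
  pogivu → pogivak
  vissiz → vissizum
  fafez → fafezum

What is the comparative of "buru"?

"buru" ends in -u. The stems ending in -u (zevku → zevkak, pogivu → pogivak) drop the final letter and add -ak.
The other patterns: stems ending in -z add -um; stems ending in -h add ra- … -al around the stem; stems ending in -f or -t add the prefix zu-.
So buru → burak.

burak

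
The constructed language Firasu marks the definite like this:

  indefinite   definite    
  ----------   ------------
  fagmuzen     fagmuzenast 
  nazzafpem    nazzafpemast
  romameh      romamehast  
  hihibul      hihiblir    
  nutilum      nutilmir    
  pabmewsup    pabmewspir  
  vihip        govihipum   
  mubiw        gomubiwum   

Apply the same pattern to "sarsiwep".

sarsiwepast

nazzafpem and nutilum both end in -m yet inflect differently (nazzafpemast, nutilmir), so the final letter is not what conditions the rule; the last vowel is.
"sarsiwep" has last vowel 'e'. The stems whose last vowel is 'e' (fagmuzen → fagmuzenast, nazzafpem → nazzafpemast, romameh → romamehast) add -ast.
The other patterns: stems whose last vowel is 'u' delete the last vowel and add -ir; stems whose last vowel is 'i' add go- … -um around the stem.
So sarsiwep → sarsiwepast.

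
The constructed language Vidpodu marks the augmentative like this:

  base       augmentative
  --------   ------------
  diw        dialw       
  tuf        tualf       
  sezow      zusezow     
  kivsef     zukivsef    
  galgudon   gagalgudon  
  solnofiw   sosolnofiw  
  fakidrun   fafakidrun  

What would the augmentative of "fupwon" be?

diw and sezow both end in -w yet inflect differently (dialw, zusezow), so the final letter is not what conditions the rule; the number of vowels is.
"fupwon" has 2 vowels. The stems with 2 vowels (sezow → zusezow, kivsef → zukivsef) add the prefix zu-.
The other patterns: stems with 1 vowel insert -al- after the first vowel; stems with 3 vowels repeat the first consonant+vowel as a prefix.
So fupwon → zufupwon.

zufupwon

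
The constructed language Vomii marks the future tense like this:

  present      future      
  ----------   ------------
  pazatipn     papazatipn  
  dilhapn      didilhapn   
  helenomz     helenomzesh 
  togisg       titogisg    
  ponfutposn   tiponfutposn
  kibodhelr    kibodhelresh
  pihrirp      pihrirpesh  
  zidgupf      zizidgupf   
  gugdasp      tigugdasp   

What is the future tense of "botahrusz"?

dilhapn and ponfutposn both end in -n yet inflect differently (didilhapn, tiponfutposn), so the final letter is not what conditions the rule; the second-to-last letter is.
"botahrusz" has second-to-last letter 's'. The stems whose second-to-last letter is 's' (togisg → titogisg, ponfutposn → tiponfutposn, gugdasp → tigugdasp) add the prefix ti-.
The other patterns: stems whose second-to-last letter is 'p' repeat the first consonant+vowel as a prefix; stems whose second-to-last letter is 'l', 'm' or 'r' add -esh.
So botahrusz → tibotahrusz.

tibotahrusz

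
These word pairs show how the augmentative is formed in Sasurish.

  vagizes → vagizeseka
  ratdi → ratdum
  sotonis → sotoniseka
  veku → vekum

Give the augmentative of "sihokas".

ratdi and sotonis both have last vowel 'i' yet inflect differently (ratdum, sotoniseka), so the last vowel is not what conditions the rule; whether the stem ends in a vowel or a consonant is.
"sihokas" ends in a consonant. The stems ending in a consonant (sotonis → sotoniseka, vagizes → vagizeseka) add -eka.
The other pattern: stems ending in a vowel drop the final letter and add -um.
So sihokas → sihokaseka.

sihokaseka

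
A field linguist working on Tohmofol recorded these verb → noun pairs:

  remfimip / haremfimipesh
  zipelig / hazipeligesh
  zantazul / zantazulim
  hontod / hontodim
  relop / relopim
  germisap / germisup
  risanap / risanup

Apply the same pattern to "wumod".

remfimip and relop both end in -p yet inflect differently (haremfimipesh, relopim), so the final letter is not what conditions the rule; the last vowel is.
"wumod" has last vowel 'o'. The stems whose last vowel is 'o' (hontod → hontodim, relop → relopim) add -im.
So wumod → wumodim.

wumodim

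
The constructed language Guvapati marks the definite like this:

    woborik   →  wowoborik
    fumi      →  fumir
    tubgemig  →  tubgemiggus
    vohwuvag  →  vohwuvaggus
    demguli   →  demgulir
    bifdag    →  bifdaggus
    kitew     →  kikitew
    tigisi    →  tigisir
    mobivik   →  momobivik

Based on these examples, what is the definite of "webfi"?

demguli and tubgemig both have last vowel 'i' yet inflect differently (demgulir, tubgemiggus), so the last vowel is not what conditions the rule; the final letter is.
"webfi" ends in -i. The stems ending in -i (demguli → demgulir, tigisi → tigisir, fumi → fumir) drop the final letter and add -ir.
The other patterns: stems ending in -g double the final consonant and add -us; stems ending in -k or -w repeat the first consonant+vowel as a prefix.
So webfi → webfir.

webfir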